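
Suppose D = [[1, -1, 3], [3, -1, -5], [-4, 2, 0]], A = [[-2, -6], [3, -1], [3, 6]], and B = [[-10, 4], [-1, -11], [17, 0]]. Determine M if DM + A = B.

DM = B − A = [[-8, 10], [-4, -10], [14, -6]].
D is on the left of M, so left-multiply by D⁻¹: M = D⁻¹(B − A).
D has determinant -4; D⁻¹ = [[-5/2, -3/2, -2], [-5, -3, -7/2], [-1/2, -1/2, -1/2]].
M = D⁻¹(B − A) = [[-2, 2], [3, 1], [-1, 3]].

M = [[-2, 2], [3, 1], [-1, 3]]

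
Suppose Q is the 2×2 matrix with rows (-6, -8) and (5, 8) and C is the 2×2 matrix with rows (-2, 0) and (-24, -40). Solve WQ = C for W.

Right-multiplying both sides by Q⁻¹ gives W = CQ⁻¹.
det Q = -8, so Q⁻¹ = [[-1, -1], [5/8, 3/4]].
W = CQ⁻¹ = [[-2, 0], [-24, -40]] · [[-1, -1], [5/8, 3/4]] = [[2, 2], [-1, -6]].

W = [[2, 2], [-1, -6]]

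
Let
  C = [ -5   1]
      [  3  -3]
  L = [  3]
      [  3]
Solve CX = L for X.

X = [[-1], [-2]]

C is on the left of X, so left-multiply by C⁻¹: X = C⁻¹L.
C has determinant 12; C⁻¹ = [[-1/4, -1/12], [-1/4, -5/12]].
X = C⁻¹L = [[-1/4, -1/12], [-1/4, -5/12]] · [[3], [3]] = [[-1], [-2]].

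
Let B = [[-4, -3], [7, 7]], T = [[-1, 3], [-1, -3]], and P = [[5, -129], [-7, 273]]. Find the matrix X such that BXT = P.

X = [[3, -1], [4, -5]]

Left-multiply by B⁻¹ and right-multiply by T⁻¹: X = B⁻¹PT⁻¹.
det B = -7; the adjugate gives B⁻¹ = [[-1, -3/7], [1, 4/7]].
T has determinant 6; T⁻¹ = [[-1/2, -1/2], [1/6, -1/6]].
B⁻¹P = [[-2, 12], [1, 27]].
X = (B⁻¹P)T⁻¹ = [[3, -1], [4, -5]].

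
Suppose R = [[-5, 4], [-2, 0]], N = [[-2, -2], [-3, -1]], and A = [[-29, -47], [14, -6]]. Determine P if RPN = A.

P = [[-4, 5], [2, 4]]

Left-multiply by R⁻¹ and right-multiply by N⁻¹: P = R⁻¹AN⁻¹.
R has determinant 8; R⁻¹ = [[0, -1/2], [1/4, -5/8]].
det N = -4; the adjugate gives N⁻¹ = [[1/4, -1/2], [-3/4, 1/2]].
R⁻¹A = [[-7, 3], [-16, -8]].
P = (R⁻¹A)N⁻¹ = [[-4, 5], [2, 4]].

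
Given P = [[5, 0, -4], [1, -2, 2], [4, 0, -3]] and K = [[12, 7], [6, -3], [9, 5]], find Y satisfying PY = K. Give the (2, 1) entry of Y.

Since P multiplies Y on the left, Y = P⁻¹K.
P has determinant -2; P⁻¹ = [[-3, 0, 4], [-11/2, -1/2, 7], [-4, 0, 5]].
Y = P⁻¹K = [[-3, 0, 4], [-11/2, -1/2, 7], [-4, 0, 5]] · [[12, 7], [6, -3], [9, 5]] = [[0, -1], [-6, -2], [-3, -3]].

-6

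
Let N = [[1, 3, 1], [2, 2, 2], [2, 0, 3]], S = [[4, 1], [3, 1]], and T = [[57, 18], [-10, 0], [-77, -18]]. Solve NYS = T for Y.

Y = [[-4, -5], [4, 5], [-5, 5]]

Y = N⁻¹TS⁻¹ (apply N⁻¹ on the left and S⁻¹ on the right).
det N = -4, so N⁻¹ = [[-3/2, 9/4, -1], [1/2, -1/4, 0], [1, -3/2, 1]].
det S = 1, so S⁻¹ = [[1, -1], [-3, 4]].
N⁻¹T = [[-31, -9], [31, 9], [-5, 0]].
Y = (N⁻¹T)S⁻¹ = [[-4, -5], [4, 5], [-5, 5]].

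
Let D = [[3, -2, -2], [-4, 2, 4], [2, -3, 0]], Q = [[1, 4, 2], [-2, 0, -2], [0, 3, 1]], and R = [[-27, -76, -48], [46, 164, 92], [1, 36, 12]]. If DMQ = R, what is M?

M = [[-3, 5, -2], [-3, 3, -4], [5, 1, 5]]

Isolating M: multiply by D⁻¹ from the left and Q⁻¹ from the right, so M = D⁻¹RQ⁻¹.
det D = 4; the adjugate gives D⁻¹ = [[3, 3/2, -1], [2, 1, -1], [2, 5/4, -1/2]].
det Q = 2; the adjugate gives Q⁻¹ = [[3, 1, -4], [1, 1/2, -1], [-3, -3/2, 4]].
D⁻¹R = [[-13, -18, -18], [-9, -24, -16], [3, 35, 13]].
M = (D⁻¹R)Q⁻¹ = [[-3, 5, -2], [-3, 3, -4], [5, 1, 5]].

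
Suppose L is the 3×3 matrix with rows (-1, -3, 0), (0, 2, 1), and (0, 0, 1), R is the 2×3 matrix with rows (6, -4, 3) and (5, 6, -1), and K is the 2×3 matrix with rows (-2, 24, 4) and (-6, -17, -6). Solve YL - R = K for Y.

YL = K + R = [[4, 20, 7], [-1, -11, -7]].
Right-multiplying both sides by L⁻¹ gives Y = (K + R)L⁻¹.
L has determinant -2; L⁻¹ = [[-1, -3/2, 3/2], [0, 1/2, -1/2], [0, 0, 1]].
Y = (K + R)L⁻¹ = [[-4, 4, 3], [1, -4, -3]].

Y = [[-4, 4, 3], [1, -4, -3]]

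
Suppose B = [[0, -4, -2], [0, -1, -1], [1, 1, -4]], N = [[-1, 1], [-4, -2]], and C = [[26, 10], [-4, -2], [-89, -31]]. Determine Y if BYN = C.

Y = [[4, -4], [1, 4], [-1, -5]]

Left-multiply by B⁻¹ and right-multiply by N⁻¹: Y = B⁻¹CN⁻¹.
det B = 2; the adjugate gives B⁻¹ = [[5/2, -9, 1], [-1/2, 1, 0], [1/2, -2, 0]].
det N = 6; the adjugate gives N⁻¹ = [[-1/3, -1/6], [2/3, -1/6]].
B⁻¹C = [[12, 12], [-17, -7], [21, 9]].
Y = (B⁻¹C)N⁻¹ = [[4, -4], [1, 4], [-1, -5]].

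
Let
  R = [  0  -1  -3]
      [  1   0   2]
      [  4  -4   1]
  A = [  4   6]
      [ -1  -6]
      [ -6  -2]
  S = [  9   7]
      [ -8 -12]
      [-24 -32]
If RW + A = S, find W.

RW = S − A = [[5, 1], [-7, -6], [-18, -30]].
Since R multiplies W on the left, W = R⁻¹(S − A).
det R = 5; the adjugate gives R⁻¹ = [[8/5, 13/5, -2/5], [7/5, 12/5, -3/5], [-4/5, -4/5, 1/5]].
W = R⁻¹(S − A) = [[-3, -2], [1, 5], [-2, -2]].

W = [[-3, -2], [1, 5], [-2, -2]]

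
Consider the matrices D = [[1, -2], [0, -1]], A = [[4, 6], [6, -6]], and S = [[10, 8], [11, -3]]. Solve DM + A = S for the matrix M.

DM = S − A = [[6, 2], [5, 3]].
Left-multiplying both sides by D⁻¹ gives M = D⁻¹(S − A).
D has determinant -1; D⁻¹ = [[1, -2], [0, -1]].
M = D⁻¹(S − A) = [[-4, -4], [-5, -3]].

M = [[-4, -4], [-5, -3]]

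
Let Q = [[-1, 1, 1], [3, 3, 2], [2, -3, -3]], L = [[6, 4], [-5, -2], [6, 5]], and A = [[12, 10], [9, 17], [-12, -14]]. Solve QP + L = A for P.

QP = A − L = [[6, 6], [14, 19], [-18, -19]].
Since Q multiplies P on the left, P = Q⁻¹(A − L).
det Q = 1, so Q⁻¹ = [[-3, 0, -1], [13, 1, 5], [-15, -1, -6]].
P = Q⁻¹(A − L) = [[0, 1], [2, 2], [4, 5]].

P = [[0, 1], [2, 2], [4, 5]]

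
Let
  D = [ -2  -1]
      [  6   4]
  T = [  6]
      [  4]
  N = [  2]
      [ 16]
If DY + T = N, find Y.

Y = [[2], [0]]

DY = N − T = [[-4], [12]].
Left-multiplying both sides by D⁻¹ gives Y = D⁻¹(N − T).
det D = -2; the adjugate gives D⁻¹ = [[-2, -1/2], [3, 1]].
Y = D⁻¹(N − T) = [[2], [0]].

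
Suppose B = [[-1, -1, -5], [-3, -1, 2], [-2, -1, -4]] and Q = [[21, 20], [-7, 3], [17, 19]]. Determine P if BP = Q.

B is on the left of P, so left-multiply by B⁻¹: P = B⁻¹Q.
det B = 5; the adjugate gives B⁻¹ = [[6/5, 1/5, -7/5], [-16/5, -6/5, 17/5], [1/5, 1/5, -2/5]].
P = B⁻¹Q = [[6/5, 1/5, -7/5], [-16/5, -6/5, 17/5], [1/5, 1/5, -2/5]] · [[21, 20], [-7, 3], [17, 19]] = [[0, -2], [-1, -3], [-4, -3]].

P = [[0, -2], [-1, -3], [-4, -3]]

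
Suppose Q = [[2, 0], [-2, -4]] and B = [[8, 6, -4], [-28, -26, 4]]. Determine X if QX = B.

Q is on the left of X, so left-multiply by Q⁻¹: X = Q⁻¹B.
det Q = -8, so Q⁻¹ = [[1/2, 0], [-1/4, -1/4]].
X = Q⁻¹B = [[1/2, 0], [-1/4, -1/4]] · [[8, 6, -4], [-28, -26, 4]] = [[4, 3, -2], [5, 5, 0]].

X = [[4, 3, -2], [5, 5, 0]]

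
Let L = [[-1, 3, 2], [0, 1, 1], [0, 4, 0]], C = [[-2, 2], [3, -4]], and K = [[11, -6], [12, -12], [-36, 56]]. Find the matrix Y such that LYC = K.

Left-multiply by L⁻¹ and right-multiply by C⁻¹: Y = L⁻¹KC⁻¹.
det L = 4, so L⁻¹ = [[-1, 2, 1/4], [0, 0, 1/4], [0, 1, -1/4]].
det C = 2; the adjugate gives C⁻¹ = [[-2, -1], [-3/2, -1]].
L⁻¹K = [[4, -4], [-9, 14], [21, -26]].
Y = (L⁻¹K)C⁻¹ = [[-2, 0], [-3, -5], [-3, 5]].

Y = [[-2, 0], [-3, -5], [-3, 5]]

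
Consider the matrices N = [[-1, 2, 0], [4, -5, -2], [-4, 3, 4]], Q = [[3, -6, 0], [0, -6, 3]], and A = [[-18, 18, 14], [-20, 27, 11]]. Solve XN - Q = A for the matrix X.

X = [[-1, -1, 3], [0, -3, 2]]

XN = A + Q = [[-15, 12, 14], [-20, 21, 14]].
Since N sits to the right of X, X = (A + Q)N⁻¹.
det N = -2, so N⁻¹ = [[7, 4, 2], [4, 2, 1], [4, 5/2, 3/2]].
X = (A + Q)N⁻¹ = [[-1, -1, 3], [0, -3, 2]].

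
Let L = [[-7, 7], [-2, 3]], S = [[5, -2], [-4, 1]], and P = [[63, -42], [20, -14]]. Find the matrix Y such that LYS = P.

Y = [[-3, -2], [2, 2]]

Y = L⁻¹PS⁻¹ (apply L⁻¹ on the left and S⁻¹ on the right).
det L = -7; the adjugate gives L⁻¹ = [[-3/7, 1], [-2/7, 1]].
det S = -3, so S⁻¹ = [[-1/3, -2/3], [-4/3, -5/3]].
L⁻¹P = [[-7, 4], [2, -2]].
Y = (L⁻¹P)S⁻¹ = [[-3, -2], [2, 2]].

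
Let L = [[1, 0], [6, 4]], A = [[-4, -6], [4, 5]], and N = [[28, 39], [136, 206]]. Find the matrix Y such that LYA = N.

Isolating Y: multiply by L⁻¹ from the left and A⁻¹ from the right, so Y = L⁻¹NA⁻¹.
det L = 4; the adjugate gives L⁻¹ = [[1, 0], [-3/2, 1/4]].
A has determinant 4; A⁻¹ = [[5/4, 3/2], [-1, -1]].
L⁻¹N = [[28, 39], [-8, -7]].
Y = (L⁻¹N)A⁻¹ = [[-4, 3], [-3, -5]].

Y = [[-4, 3], [-3, -5]]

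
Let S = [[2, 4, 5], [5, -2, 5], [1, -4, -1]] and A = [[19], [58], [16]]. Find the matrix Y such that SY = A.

Since S multiplies Y on the left, Y = S⁻¹A.
det S = -6; the adjugate gives S⁻¹ = [[-11/3, 8/3, -5], [-5/3, 7/6, -5/2], [3, -2, 4]].
Y = S⁻¹A = [[-11/3, 8/3, -5], [-5/3, 7/6, -5/2], [3, -2, 4]] · [[19], [58], [16]] = [[5], [-4], [5]].

Y = [[5], [-4], [5]]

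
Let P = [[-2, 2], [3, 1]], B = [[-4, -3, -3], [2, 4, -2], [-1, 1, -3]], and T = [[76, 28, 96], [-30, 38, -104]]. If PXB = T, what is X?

X = [[5, 4, 5], [-5, 1, 1]]

Isolating X: multiply by P⁻¹ from the left and B⁻¹ from the right, so X = P⁻¹TB⁻¹.
P has determinant -8; P⁻¹ = [[-1/8, 1/4], [3/8, 1/4]].
det B = -2; the adjugate gives B⁻¹ = [[5, 6, -9], [-4, -9/2, 7], [-3, -7/2, 5]].
P⁻¹T = [[-17, 6, -38], [21, 20, 10]].
X = (P⁻¹T)B⁻¹ = [[5, 4, 5], [-5, 1, 1]].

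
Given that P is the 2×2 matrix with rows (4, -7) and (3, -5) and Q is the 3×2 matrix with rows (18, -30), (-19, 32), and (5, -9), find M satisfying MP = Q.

M = [[0, 6], [-1, -5], [2, -1]]

P is on the right of M, so right-multiply by P⁻¹: M = QP⁻¹.
det P = 1, so P⁻¹ = [[-5, 7], [-3, 4]].
M = QP⁻¹ = [[18, -30], [-19, 32], [5, -9]] · [[-5, 7], [-3, 4]] = [[0, 6], [-1, -5], [2, -1]].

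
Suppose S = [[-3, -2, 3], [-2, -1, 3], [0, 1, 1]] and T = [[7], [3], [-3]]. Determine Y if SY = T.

Left-multiplying both sides by S⁻¹ gives Y = S⁻¹T.
det S = 2; the adjugate gives S⁻¹ = [[-2, 5/2, -3/2], [1, -3/2, 3/2], [-1, 3/2, -1/2]].
Y = S⁻¹T = [[-2, 5/2, -3/2], [1, -3/2, 3/2], [-1, 3/2, -1/2]] · [[7], [3], [-3]] = [[-2], [-2], [-1]].

Y = [[-2], [-2], [-1]]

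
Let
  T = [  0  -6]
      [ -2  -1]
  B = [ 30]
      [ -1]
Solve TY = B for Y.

Since T multiplies Y on the left, Y = T⁻¹B.
det T = -12, so T⁻¹ = [[1/12, -1/2], [-1/6, 0]].
Y = T⁻¹B = [[1/12, -1/2], [-1/6, 0]] · [[30], [-1]] = [[3], [-5]].

Y = [[3], [-5]]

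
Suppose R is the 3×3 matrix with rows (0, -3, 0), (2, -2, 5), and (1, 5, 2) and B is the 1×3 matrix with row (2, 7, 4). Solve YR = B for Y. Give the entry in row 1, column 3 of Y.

2

Since R sits to the right of Y, Y = BR⁻¹.
det R = -3; the adjugate gives R⁻¹ = [[29/3, -2, 5], [-1/3, 0, 0], [-4, 1, -2]].
Y = BR⁻¹ = [[2, 7, 4]] · [[29/3, -2, 5], [-1/3, 0, 0], [-4, 1, -2]] = [[1, 0, 2]].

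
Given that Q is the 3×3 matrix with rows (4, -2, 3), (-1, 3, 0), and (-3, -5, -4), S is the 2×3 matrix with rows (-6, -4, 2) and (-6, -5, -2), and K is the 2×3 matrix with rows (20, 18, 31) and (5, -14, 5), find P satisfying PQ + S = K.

P = [[3, 1, -5], [1, -4, -1]]

PQ = K − S = [[26, 22, 29], [11, -9, 7]].
Right-multiplying both sides by Q⁻¹ gives P = (K − S)Q⁻¹.
det Q = 2, so Q⁻¹ = [[-6, -23/2, -9/2], [-2, -7/2, -3/2], [7, 13, 5]].
P = (K − S)Q⁻¹ = [[3, 1, -5], [1, -4, -1]].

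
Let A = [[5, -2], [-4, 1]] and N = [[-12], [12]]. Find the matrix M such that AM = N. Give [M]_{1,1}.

-4

Left-multiplying both sides by A⁻¹ gives M = A⁻¹N.
det A = -3; the adjugate gives A⁻¹ = [[-1/3, -2/3], [-4/3, -5/3]].
M = A⁻¹N = [[-1/3, -2/3], [-4/3, -5/3]] · [[-12], [12]] = [[-4], [-4]].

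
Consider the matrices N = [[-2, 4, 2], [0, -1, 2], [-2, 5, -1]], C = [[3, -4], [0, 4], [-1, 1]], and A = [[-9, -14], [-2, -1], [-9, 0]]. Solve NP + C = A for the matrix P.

P = [[0, -5], [-2, -3], [-2, -4]]

NP = A − C = [[-12, -10], [-2, -5], [-8, -1]].
Since N multiplies P on the left, P = N⁻¹(A − C).
det N = -2, so N⁻¹ = [[9/2, -7, -5], [2, -3, -2], [1, -1, -1]].
P = N⁻¹(A − C) = [[0, -5], [-2, -3], [-2, -4]].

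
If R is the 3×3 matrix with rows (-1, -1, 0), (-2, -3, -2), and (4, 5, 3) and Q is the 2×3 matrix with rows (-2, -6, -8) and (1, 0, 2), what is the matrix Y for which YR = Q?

Y = [[-6, 4, 0], [5, 5, 4]]

R is on the right of Y, so right-multiply by R⁻¹: Y = QR⁻¹.
R has determinant 1; R⁻¹ = [[1, 3, 2], [-2, -3, -2], [2, 1, 1]].
Y = QR⁻¹ = [[-2, -6, -8], [1, 0, 2]] · [[1, 3, 2], [-2, -3, -2], [2, 1, 1]] = [[-6, 4, 0], [5, 5, 4]].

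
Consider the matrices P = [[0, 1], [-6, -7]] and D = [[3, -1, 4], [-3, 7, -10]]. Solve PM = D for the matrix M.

P is on the left of M, so left-multiply by P⁻¹: M = P⁻¹D.
det P = 6; the adjugate gives P⁻¹ = [[-7/6, -1/6], [1, 0]].
M = P⁻¹D = [[-7/6, -1/6], [1, 0]] · [[3, -1, 4], [-3, 7, -10]] = [[-3, 0, -3], [3, -1, 4]].

M = [[-3, 0, -3], [3, -1, 4]]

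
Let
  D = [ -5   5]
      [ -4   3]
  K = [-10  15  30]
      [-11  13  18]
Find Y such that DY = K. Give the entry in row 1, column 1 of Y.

Left-multiplying both sides by D⁻¹ gives Y = D⁻¹K.
D has determinant 5; D⁻¹ = [[3/5, -1], [4/5, -1]].
Y = D⁻¹K = [[3/5, -1], [4/5, -1]] · [[-10, 15, 30], [-11, 13, 18]] = [[5, -4, 0], [3, -1, 6]].

5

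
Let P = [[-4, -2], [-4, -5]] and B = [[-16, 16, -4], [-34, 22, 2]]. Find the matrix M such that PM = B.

M = [[1, -3, 2], [6, -2, -2]]

P is on the left of M, so left-multiply by P⁻¹: M = P⁻¹B.
P has determinant 12; P⁻¹ = [[-5/12, 1/6], [1/3, -1/3]].
M = P⁻¹B = [[-5/12, 1/6], [1/3, -1/3]] · [[-16, 16, -4], [-34, 22, 2]] = [[1, -3, 2], [6, -2, -2]].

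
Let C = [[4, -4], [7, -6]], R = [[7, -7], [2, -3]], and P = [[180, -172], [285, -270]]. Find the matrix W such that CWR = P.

W = [[3, -3], [-4, -1]]

W = C⁻¹PR⁻¹ (apply C⁻¹ on the left and R⁻¹ on the right).
det C = 4, so C⁻¹ = [[-3/2, 1], [-7/4, 1]].
det R = -7; the adjugate gives R⁻¹ = [[3/7, -1], [2/7, -1]].
C⁻¹P = [[15, -12], [-30, 31]].
W = (C⁻¹P)R⁻¹ = [[3, -3], [-4, -1]].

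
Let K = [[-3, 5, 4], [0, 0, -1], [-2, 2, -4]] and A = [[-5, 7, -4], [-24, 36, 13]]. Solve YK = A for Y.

Y = [[1, 4, 1], [6, -1, 3]]

Since K sits to the right of Y, Y = AK⁻¹.
det K = 4; the adjugate gives K⁻¹ = [[1/2, 7, -5/4], [1/2, 5, -3/4], [0, -1, 0]].
Y = AK⁻¹ = [[-5, 7, -4], [-24, 36, 13]] · [[1/2, 7, -5/4], [1/2, 5, -3/4], [0, -1, 0]] = [[1, 4, 1], [6, -1, 3]].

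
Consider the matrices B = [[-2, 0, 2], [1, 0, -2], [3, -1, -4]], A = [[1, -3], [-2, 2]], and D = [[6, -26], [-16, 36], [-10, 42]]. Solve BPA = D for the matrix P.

Left-multiply by B⁻¹ and right-multiply by A⁻¹: P = B⁻¹DA⁻¹.
det B = 2; the adjugate gives B⁻¹ = [[-1, -1, 0], [-1, 1, -1], [-1/2, -1, 0]].
A has determinant -4; A⁻¹ = [[-1/2, -3/4], [-1/2, -1/4]].
B⁻¹D = [[10, -10], [-12, 20], [13, -23]].
P = (B⁻¹D)A⁻¹ = [[0, -5], [-4, 4], [5, -4]].

P = [[0, -5], [-4, 4], [5, -4]]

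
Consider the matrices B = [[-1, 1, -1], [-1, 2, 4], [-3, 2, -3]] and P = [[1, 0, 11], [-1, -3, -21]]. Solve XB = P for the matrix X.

X = [[-6, 2, 1], [5, -4, 0]]

B is on the right of X, so right-multiply by B⁻¹: X = PB⁻¹.
B has determinant -5; B⁻¹ = [[14/5, -1/5, -6/5], [3, 0, -1], [-4/5, 1/5, 1/5]].
X = PB⁻¹ = [[1, 0, 11], [-1, -3, -21]] · [[14/5, -1/5, -6/5], [3, 0, -1], [-4/5, 1/5, 1/5]] = [[-6, 2, 1], [5, -4, 0]].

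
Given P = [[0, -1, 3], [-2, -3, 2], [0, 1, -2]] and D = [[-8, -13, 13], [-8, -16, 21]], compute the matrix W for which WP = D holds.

W = [[3, 4, 2], [5, 4, 1]]

Since P sits to the right of W, W = DP⁻¹.
det P = -2; the adjugate gives P⁻¹ = [[-2, -1/2, -7/2], [2, 0, 3], [1, 0, 1]].
W = DP⁻¹ = [[-8, -13, 13], [-8, -16, 21]] · [[-2, -1/2, -7/2], [2, 0, 3], [1, 0, 1]] = [[3, 4, 2], [5, 4, 1]].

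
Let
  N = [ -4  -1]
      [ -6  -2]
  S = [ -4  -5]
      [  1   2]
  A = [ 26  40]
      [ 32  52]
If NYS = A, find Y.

Y = [[2, -2], [-4, -2]]

Isolating Y: multiply by N⁻¹ from the left and S⁻¹ from the right, so Y = N⁻¹AS⁻¹.
N has determinant 2; N⁻¹ = [[-1, 1/2], [3, -2]].
S has determinant -3; S⁻¹ = [[-2/3, -5/3], [1/3, 4/3]].
N⁻¹A = [[-10, -14], [14, 16]].
Y = (N⁻¹A)S⁻¹ = [[2, -2], [-4, -2]].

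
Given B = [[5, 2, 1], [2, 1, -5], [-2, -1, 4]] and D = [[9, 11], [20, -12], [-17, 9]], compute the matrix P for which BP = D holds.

Left-multiplying both sides by B⁻¹ gives P = B⁻¹D.
det B = -1; the adjugate gives B⁻¹ = [[1, 9, 11], [-2, -22, -27], [0, -1, -1]].
P = B⁻¹D = [[1, 9, 11], [-2, -22, -27], [0, -1, -1]] · [[9, 11], [20, -12], [-17, 9]] = [[2, 2], [1, -1], [-3, 3]].

P = [[2, 2], [1, -1], [-3, 3]]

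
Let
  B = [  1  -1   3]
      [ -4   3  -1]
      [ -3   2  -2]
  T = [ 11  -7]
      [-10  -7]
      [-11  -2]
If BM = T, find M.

Since B multiplies M on the left, M = B⁻¹T.
det B = 4, so B⁻¹ = [[-1, 1, -2], [-5/4, 7/4, -11/4], [1/4, 1/4, -1/4]].
M = B⁻¹T = [[-1, 1, -2], [-5/4, 7/4, -11/4], [1/4, 1/4, -1/4]] · [[11, -7], [-10, -7], [-11, -2]] = [[1, 4], [-1, 2], [3, -3]].

M = [[1, 4], [-1, 2], [3, -3]]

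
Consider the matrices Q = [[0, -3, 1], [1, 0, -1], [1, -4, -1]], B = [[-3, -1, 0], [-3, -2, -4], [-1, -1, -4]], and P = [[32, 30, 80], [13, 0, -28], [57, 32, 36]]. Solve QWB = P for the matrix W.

W = [[-1, -4, 3], [-1, 5, -1], [5, -3, -5]]

Left-multiply by Q⁻¹ and right-multiply by B⁻¹: W = Q⁻¹PB⁻¹.
det Q = -4; the adjugate gives Q⁻¹ = [[1, 7/4, -3/4], [0, 1/4, -1/4], [1, 3/4, -3/4]].
B has determinant -4; B⁻¹ = [[-1, 1, -1], [2, -3, 3], [-1/4, 1/2, -3/4]].
Q⁻¹P = [[12, 6, 4], [-11, -8, -16], [-1, 6, 32]].
W = (Q⁻¹P)B⁻¹ = [[-1, -4, 3], [-1, 5, -1], [5, -3, -5]].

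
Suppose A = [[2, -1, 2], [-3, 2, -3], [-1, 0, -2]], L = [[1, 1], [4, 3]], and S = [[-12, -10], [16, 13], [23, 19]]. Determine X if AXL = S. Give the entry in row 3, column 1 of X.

X = A⁻¹SL⁻¹ (apply A⁻¹ on the left and L⁻¹ on the right).
det A = -1; the adjugate gives A⁻¹ = [[4, 2, 1], [3, 2, 0], [-2, -1, -1]].
det L = -1, so L⁻¹ = [[-3, 1], [4, -1]].
A⁻¹S = [[7, 5], [-4, -4], [-15, -12]].
X = (A⁻¹S)L⁻¹ = [[-1, 2], [-4, 0], [-3, -3]].

-3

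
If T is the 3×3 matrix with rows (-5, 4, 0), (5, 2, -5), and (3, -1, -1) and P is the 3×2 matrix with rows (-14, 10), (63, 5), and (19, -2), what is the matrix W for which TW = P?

Left-multiplying both sides by T⁻¹ gives W = T⁻¹P.
T has determinant -5; T⁻¹ = [[7/5, -4/5, 4], [2, -1, 5], [11/5, -7/5, 6]].
W = T⁻¹P = [[7/5, -4/5, 4], [2, -1, 5], [11/5, -7/5, 6]] · [[-14, 10], [63, 5], [19, -2]] = [[6, 2], [4, 5], [-5, 3]].

W = [[6, 2], [4, 5], [-5, 3]]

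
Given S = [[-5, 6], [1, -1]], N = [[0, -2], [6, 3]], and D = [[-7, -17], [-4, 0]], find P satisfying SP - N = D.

P = [[5, -1], [3, -4]]

SP = D + N = [[-7, -19], [2, 3]].
Since S multiplies P on the left, P = S⁻¹(D + N).
det S = -1; the adjugate gives S⁻¹ = [[1, 6], [1, 5]].
P = S⁻¹(D + N) = [[5, -1], [3, -4]].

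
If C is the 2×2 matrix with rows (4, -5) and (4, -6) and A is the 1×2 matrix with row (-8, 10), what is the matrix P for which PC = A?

Right-multiplying both sides by C⁻¹ gives P = AC⁻¹.
det C = -4, so C⁻¹ = [[3/2, -5/4], [1, -1]].
P = AC⁻¹ = [[-8, 10]] · [[3/2, -5/4], [1, -1]] = [[-2, 0]].

P = [[-2, 0]]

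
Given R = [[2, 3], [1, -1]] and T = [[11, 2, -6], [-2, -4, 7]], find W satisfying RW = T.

R is on the left of W, so left-multiply by R⁻¹: W = R⁻¹T.
det R = -5, so R⁻¹ = [[1/5, 3/5], [1/5, -2/5]].
W = R⁻¹T = [[1/5, 3/5], [1/5, -2/5]] · [[11, 2, -6], [-2, -4, 7]] = [[1, -2, 3], [3, 2, -4]].

W = [[1, -2, 3], [3, 2, -4]]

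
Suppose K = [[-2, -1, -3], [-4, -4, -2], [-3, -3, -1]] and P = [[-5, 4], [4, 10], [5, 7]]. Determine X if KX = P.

X = [[-4, 1], [1, -3], [4, -1]]

Left-multiplying both sides by K⁻¹ gives X = K⁻¹P.
det K = 2; the adjugate gives K⁻¹ = [[-1, 4, -5], [1, -7/2, 4], [0, -3/2, 2]].
X = K⁻¹P = [[-1, 4, -5], [1, -7/2, 4], [0, -3/2, 2]] · [[-5, 4], [4, 10], [5, 7]] = [[-4, 1], [1, -3], [4, -1]].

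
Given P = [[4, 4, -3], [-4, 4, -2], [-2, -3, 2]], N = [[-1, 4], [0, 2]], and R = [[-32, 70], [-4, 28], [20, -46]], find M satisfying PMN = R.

M = [[3, -4], [2, -1], [-4, 3]]

Left-multiply by P⁻¹ and right-multiply by N⁻¹: M = P⁻¹RN⁻¹.
det P = -4, so P⁻¹ = [[-1/2, -1/4, -1], [-3, -1/2, -5], [-5, -1, -8]].
det N = -2; the adjugate gives N⁻¹ = [[-1, 2], [0, 1/2]].
P⁻¹R = [[-3, 4], [-2, 6], [4, -10]].
M = (P⁻¹R)N⁻¹ = [[3, -4], [2, -1], [-4, 3]].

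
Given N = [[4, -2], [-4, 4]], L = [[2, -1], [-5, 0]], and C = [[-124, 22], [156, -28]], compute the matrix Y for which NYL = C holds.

Y = [[-4, 3], [3, -2]]

Left-multiply by N⁻¹ and right-multiply by L⁻¹: Y = N⁻¹CL⁻¹.
det N = 8, so N⁻¹ = [[1/2, 1/4], [1/2, 1/2]].
det L = -5; the adjugate gives L⁻¹ = [[0, -1/5], [-1, -2/5]].
N⁻¹C = [[-23, 4], [16, -3]].
Y = (N⁻¹C)L⁻¹ = [[-4, 3], [3, -2]].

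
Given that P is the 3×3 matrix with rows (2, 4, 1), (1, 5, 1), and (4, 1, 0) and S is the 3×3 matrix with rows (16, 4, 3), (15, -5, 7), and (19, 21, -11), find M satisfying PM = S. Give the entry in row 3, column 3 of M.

5

P is on the left of M, so left-multiply by P⁻¹: M = P⁻¹S.
P has determinant -5; P⁻¹ = [[1/5, -1/5, 1/5], [-4/5, 4/5, 1/5], [19/5, -14/5, -6/5]].
M = P⁻¹S = [[1/5, -1/5, 1/5], [-4/5, 4/5, 1/5], [19/5, -14/5, -6/5]] · [[16, 4, 3], [15, -5, 7], [19, 21, -11]] = [[4, 6, -3], [3, -3, 1], [-4, 4, 5]].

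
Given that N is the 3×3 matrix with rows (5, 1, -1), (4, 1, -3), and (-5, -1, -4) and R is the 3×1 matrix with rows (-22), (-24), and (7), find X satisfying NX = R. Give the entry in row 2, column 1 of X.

1

N is on the left of X, so left-multiply by N⁻¹: X = N⁻¹R.
det N = -5, so N⁻¹ = [[7/5, -1, 2/5], [-31/5, 5, -11/5], [-1/5, 0, -1/5]].
X = N⁻¹R = [[7/5, -1, 2/5], [-31/5, 5, -11/5], [-1/5, 0, -1/5]] · [[-22], [-24], [7]] = [[-4], [1], [3]].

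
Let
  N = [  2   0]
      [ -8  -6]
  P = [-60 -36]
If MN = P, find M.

M = [[-6, 6]]

N is on the right of M, so right-multiply by N⁻¹: M = PN⁻¹.
det N = -12, so N⁻¹ = [[1/2, 0], [-2/3, -1/6]].
M = PN⁻¹ = [[-60, -36]] · [[1/2, 0], [-2/3, -1/6]] = [[-6, 6]].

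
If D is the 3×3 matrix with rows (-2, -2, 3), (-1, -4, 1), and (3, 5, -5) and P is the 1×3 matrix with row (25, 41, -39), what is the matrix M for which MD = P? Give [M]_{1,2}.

-2

Since D sits to the right of M, M = PD⁻¹.
D has determinant -5; D⁻¹ = [[-3, -1, -2], [2/5, -1/5, 1/5], [-7/5, -4/5, -6/5]].
M = PD⁻¹ = [[25, 41, -39]] · [[-3, -1, -2], [2/5, -1/5, 1/5], [-7/5, -4/5, -6/5]] = [[-4, -2, 5]].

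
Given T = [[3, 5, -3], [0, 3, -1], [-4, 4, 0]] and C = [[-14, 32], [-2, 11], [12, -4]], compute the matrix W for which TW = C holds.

W = [[-4, 5], [-1, 4], [-1, 1]]

T is on the left of W, so left-multiply by T⁻¹: W = T⁻¹C.
T has determinant -4; T⁻¹ = [[-1, 3, -1], [-1, 3, -3/4], [-3, 8, -9/4]].
W = T⁻¹C = [[-1, 3, -1], [-1, 3, -3/4], [-3, 8, -9/4]] · [[-14, 32], [-2, 11], [12, -4]] = [[-4, 5], [-1, 4], [-1, 1]].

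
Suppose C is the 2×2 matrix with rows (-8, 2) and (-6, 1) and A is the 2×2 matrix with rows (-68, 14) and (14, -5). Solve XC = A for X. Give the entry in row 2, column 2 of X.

3

C is on the right of X, so right-multiply by C⁻¹: X = AC⁻¹.
det C = 4; the adjugate gives C⁻¹ = [[1/4, -1/2], [3/2, -2]].
X = AC⁻¹ = [[-68, 14], [14, -5]] · [[1/4, -1/2], [3/2, -2]] = [[4, 6], [-4, 3]].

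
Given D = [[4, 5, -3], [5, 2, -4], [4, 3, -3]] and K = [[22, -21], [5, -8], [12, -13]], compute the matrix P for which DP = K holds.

D is on the left of P, so left-multiply by D⁻¹: P = D⁻¹K.
det D = -2, so D⁻¹ = [[-3, -3, 7], [1/2, 0, -1/2], [-7/2, -4, 17/2]].
P = D⁻¹K = [[-3, -3, 7], [1/2, 0, -1/2], [-7/2, -4, 17/2]] · [[22, -21], [5, -8], [12, -13]] = [[3, -4], [5, -4], [5, -5]].

P = [[3, -4], [5, -4], [5, -5]]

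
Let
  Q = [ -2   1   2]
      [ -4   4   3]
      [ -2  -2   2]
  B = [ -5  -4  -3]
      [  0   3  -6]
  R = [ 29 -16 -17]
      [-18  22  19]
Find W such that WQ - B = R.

WQ = R + B = [[24, -20, -20], [-18, 25, 13]].
Right-multiplying both sides by Q⁻¹ gives W = (R + B)Q⁻¹.
det Q = 6, so Q⁻¹ = [[7/3, -1, -5/6], [1/3, 0, -1/3], [8/3, -1, -2/3]].
W = (R + B)Q⁻¹ = [[-4, -4, 0], [1, 5, -2]].

W = [[-4, -4, 0], [1, 5, -2]]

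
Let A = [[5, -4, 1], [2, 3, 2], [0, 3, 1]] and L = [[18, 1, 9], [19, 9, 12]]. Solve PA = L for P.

P = [[2, 4, -1], [3, 2, 5]]

Right-multiplying both sides by A⁻¹ gives P = LA⁻¹.
A has determinant -1; A⁻¹ = [[3, -7, 11], [2, -5, 8], [-6, 15, -23]].
P = LA⁻¹ = [[18, 1, 9], [19, 9, 12]] · [[3, -7, 11], [2, -5, 8], [-6, 15, -23]] = [[2, 4, -1], [3, 2, 5]].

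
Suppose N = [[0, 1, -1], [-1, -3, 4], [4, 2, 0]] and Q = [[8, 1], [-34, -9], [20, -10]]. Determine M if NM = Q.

N is on the left of M, so left-multiply by N⁻¹: M = N⁻¹Q.
N has determinant 6; N⁻¹ = [[-4/3, -1/3, 1/6], [8/3, 2/3, 1/6], [5/3, 2/3, 1/6]].
M = N⁻¹Q = [[-4/3, -1/3, 1/6], [8/3, 2/3, 1/6], [5/3, 2/3, 1/6]] · [[8, 1], [-34, -9], [20, -10]] = [[4, 0], [2, -5], [-6, -6]].

M = [[4, 0], [2, -5], [-6, -6]]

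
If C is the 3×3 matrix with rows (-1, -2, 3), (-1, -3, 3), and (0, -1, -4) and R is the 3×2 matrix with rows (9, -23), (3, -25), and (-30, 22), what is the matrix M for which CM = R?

M = [[-3, 1], [6, 2], [6, -6]]

Left-multiplying both sides by C⁻¹ gives M = C⁻¹R.
C has determinant -4; C⁻¹ = [[-15/4, 11/4, -3/4], [1, -1, 0], [-1/4, 1/4, -1/4]].
M = C⁻¹R = [[-15/4, 11/4, -3/4], [1, -1, 0], [-1/4, 1/4, -1/4]] · [[9, -23], [3, -25], [-30, 22]] = [[-3, 1], [6, 2], [6, -6]].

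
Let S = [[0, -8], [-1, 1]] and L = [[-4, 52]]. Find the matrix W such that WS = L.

W = [[-6, 4]]

S is on the right of W, so right-multiply by S⁻¹: W = LS⁻¹.
det S = -8, so S⁻¹ = [[-1/8, -1], [-1/8, 0]].
W = LS⁻¹ = [[-4, 52]] · [[-1/8, -1], [-1/8, 0]] = [[-6, 4]].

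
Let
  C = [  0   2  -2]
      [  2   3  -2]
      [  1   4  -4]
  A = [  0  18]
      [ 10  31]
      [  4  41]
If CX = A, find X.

X = [[4, 5], [2, 3], [2, -6]]

Left-multiplying both sides by C⁻¹ gives X = C⁻¹A.
det C = 2; the adjugate gives C⁻¹ = [[-2, 0, 1], [3, 1, -2], [5/2, 1, -2]].
X = C⁻¹A = [[-2, 0, 1], [3, 1, -2], [5/2, 1, -2]] · [[0, 18], [10, 31], [4, 41]] = [[4, 5], [2, 3], [2, -6]].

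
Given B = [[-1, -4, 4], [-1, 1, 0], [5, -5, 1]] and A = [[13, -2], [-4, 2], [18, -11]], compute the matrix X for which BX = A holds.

Left-multiplying both sides by B⁻¹ gives X = B⁻¹A.
det B = -5; the adjugate gives B⁻¹ = [[-1/5, 16/5, 4/5], [-1/5, 21/5, 4/5], [0, 5, 1]].
X = B⁻¹A = [[-1/5, 16/5, 4/5], [-1/5, 21/5, 4/5], [0, 5, 1]] · [[13, -2], [-4, 2], [18, -11]] = [[-1, -2], [-5, 0], [-2, -1]].

X = [[-1, -2], [-5, 0], [-2, -1]]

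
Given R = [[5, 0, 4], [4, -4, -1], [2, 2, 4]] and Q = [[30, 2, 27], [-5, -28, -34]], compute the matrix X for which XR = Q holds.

X = [[4, 1, 3], [-5, 6, -2]]

R is on the right of X, so right-multiply by R⁻¹: X = QR⁻¹.
R has determinant -6; R⁻¹ = [[7/3, -4/3, -8/3], [3, -2, -7/2], [-8/3, 5/3, 10/3]].
X = QR⁻¹ = [[30, 2, 27], [-5, -28, -34]] · [[7/3, -4/3, -8/3], [3, -2, -7/2], [-8/3, 5/3, 10/3]] = [[4, 1, 3], [-5, 6, -2]].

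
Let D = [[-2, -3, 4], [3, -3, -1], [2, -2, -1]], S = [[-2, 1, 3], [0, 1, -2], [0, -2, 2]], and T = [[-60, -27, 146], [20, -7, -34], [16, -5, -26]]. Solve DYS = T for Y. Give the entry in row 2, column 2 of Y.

3

Left-multiply by D⁻¹ and right-multiply by S⁻¹: Y = D⁻¹TS⁻¹.
D has determinant -5; D⁻¹ = [[-1/5, 11/5, -3], [-1/5, 6/5, -2], [0, 2, -3]].
S has determinant 4; S⁻¹ = [[-1/2, -2, -5/4], [0, -1, -1], [0, -1, -1/2]].
D⁻¹T = [[8, 5, -26], [4, 7, -18], [-8, 1, 10]].
Y = (D⁻¹T)S⁻¹ = [[-4, 5, -2], [-2, 3, -3], [4, 5, 4]].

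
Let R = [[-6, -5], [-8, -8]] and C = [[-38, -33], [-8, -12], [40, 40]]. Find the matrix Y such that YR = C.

R is on the right of Y, so right-multiply by R⁻¹: Y = CR⁻¹.
det R = 8; the adjugate gives R⁻¹ = [[-1, 5/8], [1, -3/4]].
Y = CR⁻¹ = [[-38, -33], [-8, -12], [40, 40]] · [[-1, 5/8], [1, -3/4]] = [[5, 1], [-4, 4], [0, -5]].

Y = [[5, 1], [-4, 4], [0, -5]]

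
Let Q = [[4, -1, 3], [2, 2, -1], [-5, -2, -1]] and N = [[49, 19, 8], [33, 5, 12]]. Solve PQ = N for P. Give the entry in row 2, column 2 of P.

4

Q is on the right of P, so right-multiply by Q⁻¹: P = NQ⁻¹.
Q has determinant -5; Q⁻¹ = [[4/5, 7/5, 1], [-7/5, -11/5, -2], [-6/5, -13/5, -2]].
P = NQ⁻¹ = [[49, 19, 8], [33, 5, 12]] · [[4/5, 7/5, 1], [-7/5, -11/5, -2], [-6/5, -13/5, -2]] = [[3, 6, -5], [5, 4, -1]].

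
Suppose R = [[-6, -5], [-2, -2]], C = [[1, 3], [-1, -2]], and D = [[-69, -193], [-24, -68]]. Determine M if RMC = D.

Isolating M: multiply by R⁻¹ from the left and C⁻¹ from the right, so M = R⁻¹DC⁻¹.
R has determinant 2; R⁻¹ = [[-1, 5/2], [1, -3]].
det C = 1; the adjugate gives C⁻¹ = [[-2, -3], [1, 1]].
R⁻¹D = [[9, 23], [3, 11]].
M = (R⁻¹D)C⁻¹ = [[5, -4], [5, 2]].

M = [[5, -4], [5, 2]]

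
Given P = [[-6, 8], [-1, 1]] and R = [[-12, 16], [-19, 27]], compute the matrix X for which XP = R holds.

P is on the right of X, so right-multiply by P⁻¹: X = RP⁻¹.
det P = 2, so P⁻¹ = [[1/2, -4], [1/2, -3]].
X = RP⁻¹ = [[-12, 16], [-19, 27]] · [[1/2, -4], [1/2, -3]] = [[2, 0], [4, -5]].

X = [[2, 0], [4, -5]]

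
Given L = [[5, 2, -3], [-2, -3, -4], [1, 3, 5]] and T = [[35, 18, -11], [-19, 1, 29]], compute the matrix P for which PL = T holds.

P = [[6, -3, -1], [-4, 2, 5]]

L is on the right of P, so right-multiply by L⁻¹: P = TL⁻¹.
det L = 6, so L⁻¹ = [[-1/2, -19/6, -17/6], [1, 14/3, 13/3], [-1/2, -13/6, -11/6]].
P = TL⁻¹ = [[35, 18, -11], [-19, 1, 29]] · [[-1/2, -19/6, -17/6], [1, 14/3, 13/3], [-1/2, -13/6, -11/6]] = [[6, -3, -1], [-4, 2, 5]].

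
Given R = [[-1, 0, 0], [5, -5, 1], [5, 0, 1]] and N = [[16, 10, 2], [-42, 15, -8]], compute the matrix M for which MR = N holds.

R is on the right of M, so right-multiply by R⁻¹: M = NR⁻¹.
R has determinant 5; R⁻¹ = [[-1, 0, 0], [0, -1/5, 1/5], [5, 0, 1]].
M = NR⁻¹ = [[16, 10, 2], [-42, 15, -8]] · [[-1, 0, 0], [0, -1/5, 1/5], [5, 0, 1]] = [[-6, -2, 4], [2, -3, -5]].

M = [[-6, -2, 4], [2, -3, -5]]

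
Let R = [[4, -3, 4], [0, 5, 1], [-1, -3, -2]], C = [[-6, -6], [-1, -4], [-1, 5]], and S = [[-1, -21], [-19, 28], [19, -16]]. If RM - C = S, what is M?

RM = S + C = [[-7, -27], [-20, 24], [18, -11]].
R is on the left of M, so left-multiply by R⁻¹: M = R⁻¹(S + C).
R has determinant -5; R⁻¹ = [[7/5, 18/5, 23/5], [1/5, 4/5, 4/5], [-1, -3, -4]].
M = R⁻¹(S + C) = [[1, -2], [-3, 5], [-5, -1]].

M = [[1, -2], [-3, 5], [-5, -1]]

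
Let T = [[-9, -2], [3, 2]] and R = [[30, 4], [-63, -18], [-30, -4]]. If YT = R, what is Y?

Right-multiplying both sides by T⁻¹ gives Y = RT⁻¹.
det T = -12, so T⁻¹ = [[-1/6, -1/6], [1/4, 3/4]].
Y = RT⁻¹ = [[30, 4], [-63, -18], [-30, -4]] · [[-1/6, -1/6], [1/4, 3/4]] = [[-4, -2], [6, -3], [4, 2]].

Y = [[-4, -2], [6, -3], [4, 2]]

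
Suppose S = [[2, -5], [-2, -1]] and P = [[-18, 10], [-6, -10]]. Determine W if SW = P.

S is on the left of W, so left-multiply by S⁻¹: W = S⁻¹P.
det S = -12, so S⁻¹ = [[1/12, -5/12], [-1/6, -1/6]].
W = S⁻¹P = [[1/12, -5/12], [-1/6, -1/6]] · [[-18, 10], [-6, -10]] = [[1, 5], [4, 0]].

W = [[1, 5], [4, 0]]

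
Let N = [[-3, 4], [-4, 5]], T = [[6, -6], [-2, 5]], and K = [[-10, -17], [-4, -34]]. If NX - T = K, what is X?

X = [[4, 1], [2, -5]]

NX = K + T = [[-4, -23], [-6, -29]].
Left-multiplying both sides by N⁻¹ gives X = N⁻¹(K + T).
N has determinant 1; N⁻¹ = [[5, -4], [4, -3]].
X = N⁻¹(K + T) = [[4, 1], [2, -5]].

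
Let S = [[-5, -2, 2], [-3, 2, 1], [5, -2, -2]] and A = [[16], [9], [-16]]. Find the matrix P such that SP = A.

P = [[-2], [0], [3]]

S is on the left of P, so left-multiply by S⁻¹: P = S⁻¹A.
det S = 4; the adjugate gives S⁻¹ = [[-1/2, -2, -3/2], [-1/4, 0, -1/4], [-1, -5, -4]].
P = S⁻¹A = [[-1/2, -2, -3/2], [-1/4, 0, -1/4], [-1, -5, -4]] · [[16], [9], [-16]] = [[-2], [0], [3]].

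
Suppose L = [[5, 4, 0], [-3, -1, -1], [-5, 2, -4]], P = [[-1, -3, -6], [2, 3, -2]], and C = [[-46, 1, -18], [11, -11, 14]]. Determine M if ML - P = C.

M = [[-2, 4, 5], [1, 4, -4]]

ML = C + P = [[-47, -2, -24], [13, -8, 12]].
Since L sits to the right of M, M = (C + P)L⁻¹.
det L = 2; the adjugate gives L⁻¹ = [[3, 8, -2], [-7/2, -10, 5/2], [-11/2, -15, 7/2]].
M = (C + P)L⁻¹ = [[-2, 4, 5], [1, 4, -4]].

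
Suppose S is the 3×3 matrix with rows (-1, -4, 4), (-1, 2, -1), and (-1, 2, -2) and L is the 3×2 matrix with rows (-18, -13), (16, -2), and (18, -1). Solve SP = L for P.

S is on the left of P, so left-multiply by S⁻¹: P = S⁻¹L.
det S = 6, so S⁻¹ = [[-1/3, 0, -2/3], [-1/6, 1, -5/6], [0, 1, -1]].
P = S⁻¹L = [[-1/3, 0, -2/3], [-1/6, 1, -5/6], [0, 1, -1]] · [[-18, -13], [16, -2], [18, -1]] = [[-6, 5], [4, 1], [-2, -1]].

P = [[-6, 5], [4, 1], [-2, -1]]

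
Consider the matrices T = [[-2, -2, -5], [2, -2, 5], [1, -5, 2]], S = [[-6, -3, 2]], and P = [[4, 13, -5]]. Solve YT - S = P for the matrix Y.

Y = [[2, 3, -4]]

YT = P + S = [[-2, 10, -3]].
T is on the right of Y, so right-multiply by T⁻¹: Y = (P + S)T⁻¹.
det T = -4; the adjugate gives T⁻¹ = [[-21/4, -29/4, 5], [-1/4, -1/4, 0], [2, 3, -2]].
Y = (P + S)T⁻¹ = [[2, 3, -4]].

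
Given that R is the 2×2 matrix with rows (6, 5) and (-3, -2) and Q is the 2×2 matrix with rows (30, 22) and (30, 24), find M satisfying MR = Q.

M = [[2, -6], [4, -2]]

Since R sits to the right of M, M = QR⁻¹.
R has determinant 3; R⁻¹ = [[-2/3, -5/3], [1, 2]].
M = QR⁻¹ = [[30, 22], [30, 24]] · [[-2/3, -5/3], [1, 2]] = [[2, -6], [4, -2]].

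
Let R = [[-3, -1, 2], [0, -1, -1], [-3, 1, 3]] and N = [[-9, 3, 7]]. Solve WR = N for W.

Since R sits to the right of W, W = NR⁻¹.
R has determinant -3; R⁻¹ = [[2/3, -5/3, -1], [-1, 1, 1], [1, -2, -1]].
W = NR⁻¹ = [[-9, 3, 7]] · [[2/3, -5/3, -1], [-1, 1, 1], [1, -2, -1]] = [[-2, 4, 5]].

W = [[-2, 4, 5]]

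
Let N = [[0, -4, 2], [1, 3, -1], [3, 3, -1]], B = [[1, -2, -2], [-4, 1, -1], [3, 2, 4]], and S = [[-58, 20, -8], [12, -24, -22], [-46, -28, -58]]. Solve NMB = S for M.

M = [[-1, 4, -4], [2, -4, -2], [4, 0, -3]]

Left-multiply by N⁻¹ and right-multiply by B⁻¹: M = N⁻¹SB⁻¹.
det N = -4, so N⁻¹ = [[0, -1/2, 1/2], [1/2, 3/2, -1/2], [3/2, 3, -1]].
det B = 2, so B⁻¹ = [[3, 2, 2], [13/2, 5, 9/2], [-11/2, -4, -7/2]].
N⁻¹S = [[-29, -2, -18], [12, -12, -8], [-5, -14, -20]].
M = (N⁻¹S)B⁻¹ = [[-1, 4, -4], [2, -4, -2], [4, 0, -3]].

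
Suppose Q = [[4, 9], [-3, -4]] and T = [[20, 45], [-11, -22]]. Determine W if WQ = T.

Q is on the right of W, so right-multiply by Q⁻¹: W = TQ⁻¹.
Q has determinant 11; Q⁻¹ = [[-4/11, -9/11], [3/11, 4/11]].
W = TQ⁻¹ = [[20, 45], [-11, -22]] · [[-4/11, -9/11], [3/11, 4/11]] = [[5, 0], [-2, 1]].

W = [[5, 0], [-2, 1]]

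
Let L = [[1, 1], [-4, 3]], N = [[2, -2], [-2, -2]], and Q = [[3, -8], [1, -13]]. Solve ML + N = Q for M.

ML = Q − N = [[1, -6], [3, -11]].
Since L sits to the right of M, M = (Q − N)L⁻¹.
det L = 7; the adjugate gives L⁻¹ = [[3/7, -1/7], [4/7, 1/7]].
M = (Q − N)L⁻¹ = [[-3, -1], [-5, -2]].

M = [[-3, -1], [-5, -2]]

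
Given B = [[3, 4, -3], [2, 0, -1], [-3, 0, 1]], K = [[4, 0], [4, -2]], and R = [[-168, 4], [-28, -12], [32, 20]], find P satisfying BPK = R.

P = [[-5, 4], [-4, -2], [3, 2]]

Left-multiply by B⁻¹ and right-multiply by K⁻¹: P = B⁻¹RK⁻¹.
B has determinant 4; B⁻¹ = [[0, -1, -1], [1/4, -3/2, -3/4], [0, -3, -2]].
det K = -8, so K⁻¹ = [[1/4, 0], [1/2, -1/2]].
B⁻¹R = [[-4, -8], [-24, 4], [20, -4]].
P = (B⁻¹R)K⁻¹ = [[-5, 4], [-4, -2], [3, 2]].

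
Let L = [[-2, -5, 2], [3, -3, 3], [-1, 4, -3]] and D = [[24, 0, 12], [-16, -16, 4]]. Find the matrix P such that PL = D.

P = [[-6, 2, -6], [2, -6, -6]]

Right-multiplying both sides by L⁻¹ gives P = DL⁻¹.
L has determinant -6; L⁻¹ = [[1/2, 7/6, 3/2], [-1, -4/3, -2], [-3/2, -13/6, -7/2]].
P = DL⁻¹ = [[24, 0, 12], [-16, -16, 4]] · [[1/2, 7/6, 3/2], [-1, -4/3, -2], [-3/2, -13/6, -7/2]] = [[-6, 2, -6], [2, -6, -6]].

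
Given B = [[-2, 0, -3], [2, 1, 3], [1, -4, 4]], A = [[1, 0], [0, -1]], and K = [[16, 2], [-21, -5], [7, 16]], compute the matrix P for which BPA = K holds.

Isolating P: multiply by B⁻¹ from the left and A⁻¹ from the right, so P = B⁻¹KA⁻¹.
B has determinant -5; B⁻¹ = [[-16/5, -12/5, -3/5], [1, 1, 0], [9/5, 8/5, 2/5]].
det A = -1; the adjugate gives A⁻¹ = [[1, 0], [0, -1]].
B⁻¹K = [[-5, -4], [-5, -3], [-2, 2]].
P = (B⁻¹K)A⁻¹ = [[-5, 4], [-5, 3], [-2, -2]].

P = [[-5, 4], [-5, 3], [-2, -2]]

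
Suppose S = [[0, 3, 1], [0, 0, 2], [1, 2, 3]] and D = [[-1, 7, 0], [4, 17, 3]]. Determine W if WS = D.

W = [[3, 0, -1], [3, -6, 4]]

S is on the right of W, so right-multiply by S⁻¹: W = DS⁻¹.
det S = 6, so S⁻¹ = [[-2/3, -7/6, 1], [1/3, -1/6, 0], [0, 1/2, 0]].
W = DS⁻¹ = [[-1, 7, 0], [4, 17, 3]] · [[-2/3, -7/6, 1], [1/3, -1/6, 0], [0, 1/2, 0]] = [[3, 0, -1], [3, -6, 4]].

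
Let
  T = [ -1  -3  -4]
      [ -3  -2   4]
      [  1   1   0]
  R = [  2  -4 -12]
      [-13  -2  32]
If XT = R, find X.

Since T sits to the right of X, X = RT⁻¹.
det T = -4; the adjugate gives T⁻¹ = [[1, 1, 5], [-1, -1, -4], [1/4, 1/2, 7/4]].
X = RT⁻¹ = [[2, -4, -12], [-13, -2, 32]] · [[1, 1, 5], [-1, -1, -4], [1/4, 1/2, 7/4]] = [[3, 0, 5], [-3, 5, -1]].

X = [[3, 0, 5], [-3, 5, -1]]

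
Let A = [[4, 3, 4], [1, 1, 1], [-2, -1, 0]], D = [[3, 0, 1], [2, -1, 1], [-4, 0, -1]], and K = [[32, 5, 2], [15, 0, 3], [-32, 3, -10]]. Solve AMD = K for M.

Isolating M: multiply by A⁻¹ from the left and D⁻¹ from the right, so M = A⁻¹KD⁻¹.
A has determinant 2; A⁻¹ = [[1/2, -2, -1/2], [-1, 4, 0], [1/2, -1, 1/2]].
D has determinant -1; D⁻¹ = [[-1, 0, -1], [2, -1, 1], [4, 0, 3]].
A⁻¹K = [[2, 1, 0], [28, -5, 10], [-15, 4, -7]].
M = (A⁻¹K)D⁻¹ = [[0, -1, -1], [2, 5, -3], [-5, -4, -2]].

M = [[0, -1, -1], [2, 5, -3], [-5, -4, -2]]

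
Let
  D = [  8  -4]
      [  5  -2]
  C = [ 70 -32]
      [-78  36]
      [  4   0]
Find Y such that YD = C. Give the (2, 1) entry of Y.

D is on the right of Y, so right-multiply by D⁻¹: Y = CD⁻¹.
D has determinant 4; D⁻¹ = [[-1/2, 1], [-5/4, 2]].
Y = CD⁻¹ = [[70, -32], [-78, 36], [4, 0]] · [[-1/2, 1], [-5/4, 2]] = [[5, 6], [-6, -6], [-2, 4]].

-6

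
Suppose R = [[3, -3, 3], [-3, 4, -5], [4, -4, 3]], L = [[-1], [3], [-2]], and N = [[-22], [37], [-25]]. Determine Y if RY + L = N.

RY = N − L = [[-21], [34], [-23]].
Left-multiplying both sides by R⁻¹ gives Y = R⁻¹(N − L).
R has determinant -3; R⁻¹ = [[8/3, 1, -1], [11/3, 1, -2], [4/3, 0, -1]].
Y = R⁻¹(N − L) = [[1], [3], [-5]].

Y = [[1], [3], [-5]]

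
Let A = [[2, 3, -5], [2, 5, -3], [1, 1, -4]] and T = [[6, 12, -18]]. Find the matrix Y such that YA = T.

A is on the right of Y, so right-multiply by A⁻¹: Y = TA⁻¹.
det A = -4, so A⁻¹ = [[17/4, -7/4, -4], [-5/4, 3/4, 1], [3/4, -1/4, -1]].
Y = TA⁻¹ = [[6, 12, -18]] · [[17/4, -7/4, -4], [-5/4, 3/4, 1], [3/4, -1/4, -1]] = [[-3, 3, 6]].

Y = [[-3, 3, 6]]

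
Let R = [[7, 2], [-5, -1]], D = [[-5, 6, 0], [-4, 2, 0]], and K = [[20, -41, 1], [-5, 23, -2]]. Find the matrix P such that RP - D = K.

P = [[1, -5, 1], [4, 0, -3]]

RP = K + D = [[15, -35, 1], [-9, 25, -2]].
R is on the left of P, so left-multiply by R⁻¹: P = R⁻¹(K + D).
det R = 3; the adjugate gives R⁻¹ = [[-1/3, -2/3], [5/3, 7/3]].
P = R⁻¹(K + D) = [[1, -5, 1], [4, 0, -3]].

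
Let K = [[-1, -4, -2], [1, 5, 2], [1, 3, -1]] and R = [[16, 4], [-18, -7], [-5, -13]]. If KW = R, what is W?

W = [[-2, 0], [-2, -3], [-3, 4]]

Since K multiplies W on the left, W = K⁻¹R.
det K = 3; the adjugate gives K⁻¹ = [[-11/3, -10/3, 2/3], [1, 1, 0], [-2/3, -1/3, -1/3]].
W = K⁻¹R = [[-11/3, -10/3, 2/3], [1, 1, 0], [-2/3, -1/3, -1/3]] · [[16, 4], [-18, -7], [-5, -13]] = [[-2, 0], [-2, -3], [-3, 4]].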